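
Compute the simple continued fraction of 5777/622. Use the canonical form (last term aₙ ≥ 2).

5777 = 9×622 + 179
622 = 3×179 + 85
179 = 2×85 + 9
85 = 9×9 + 4
9 = 2×4 + 1
4 = 4×1 + 0  (stop)
So 5777/622 = [9; 3, 2, 9, 2, 4].

[9; 3, 2, 9, 2, 4]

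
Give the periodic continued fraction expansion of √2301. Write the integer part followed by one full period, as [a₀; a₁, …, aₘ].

[47; 1, 30, 1, 94]

a₀ = ⌊√2301⌋ = 47.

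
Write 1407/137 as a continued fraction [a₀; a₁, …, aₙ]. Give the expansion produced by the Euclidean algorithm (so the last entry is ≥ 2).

[10; 3, 1, 2, 2, 1, 3]

1407 = 10·137 + 37
137 = 3·37 + 26
37 = 1·26 + 11
26 = 2·11 + 4
11 = 2·4 + 3
4 = 1·3 + 1
3 = 3·1 + 0  (stop)
So 1407/137 = [10; 3, 1, 2, 2, 1, 3].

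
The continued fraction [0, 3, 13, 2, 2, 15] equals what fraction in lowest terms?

Fold from the inside: start with 15/1.
  2 + 1/15 = 31/15
  2 + 15/31 = 77/31
  13 + 31/77 = 1032/77
  3 + 77/1032 = 3173/1032
  0 + 1032/3173 = 1032/3173

1032/3173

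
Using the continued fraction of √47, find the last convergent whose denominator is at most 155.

√47 = [6; 1, 5, 1, 12, …] (period length 4).
Convergents:
  p_0/q_0 = 6/1
  p_1/q_1 = 7/1
  p_2/q_2 = 41/6
  p_3/q_3 = 48/7
  p_4/q_4 = 617/90
  p_5/q_5 = 665/97
  p_6/q_6 = 3942/575
q_5 = 97 ≤ 155 < 575 = q_6, so the answer is 665/97.

665/97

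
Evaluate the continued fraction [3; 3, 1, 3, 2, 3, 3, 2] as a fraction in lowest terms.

2896/887

Using pₖ = aₖpₖ₋₁ + pₖ₋₂ and qₖ = aₖqₖ₋₁ + qₖ₋₂:
  k=0: a=3, p=3, q=1
  k=1: a=3, p=10, q=3
  k=2: a=1, p=13, q=4
  k=3: a=3, p=49, q=15
  k=4: a=2, p=111, q=34
  k=5: a=3, p=382, q=117
  k=6: a=3, p=1257, q=385
  k=7: a=2, p=2896, q=887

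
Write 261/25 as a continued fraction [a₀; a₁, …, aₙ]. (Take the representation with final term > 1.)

[10; 2, 3, 1, 2]

261 = 10×25 + 11
25 = 2×11 + 3
11 = 3×3 + 2
3 = 1×2 + 1
2 = 2×1 + 0  (stop)
So 261/25 = [10; 2, 3, 1, 2].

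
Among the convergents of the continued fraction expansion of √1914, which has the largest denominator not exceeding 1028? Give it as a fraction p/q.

15356/351

√1914 = [43; 1, 2, 1, 86, …] (period length 4).
Convergents:
  p_0/q_0 = 43/1
  p_1/q_1 = 44/1
  p_2/q_2 = 131/3
  p_3/q_3 = 175/4
  p_4/q_4 = 15181/347
  p_5/q_5 = 15356/351
  p_6/q_6 = 45893/1049
q_5 = 351 ≤ 1028 < 1049 = q_6, so the answer is 15356/351.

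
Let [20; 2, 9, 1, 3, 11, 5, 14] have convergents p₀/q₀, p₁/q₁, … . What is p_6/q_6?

Using pₖ = aₖpₖ₋₁ + pₖ₋₂, qₖ = aₖqₖ₋₁ + qₖ₋₂ (with p₋₁=1, p₋₂=0, q₋₁=0, q₋₂=1):
  k=0: a=20, p=20, q=1
  k=1: a=2, p=41, q=2
  k=2: a=9, p=389, q=19
  k=3: a=1, p=430, q=21
  k=4: a=3, p=1679, q=82
  k=5: a=11, p=18899, q=923
  k=6: a=5, p=96174, q=4697

96174/4697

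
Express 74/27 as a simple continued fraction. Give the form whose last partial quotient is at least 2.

[2; 1, 2, 1, 6]

74 = 2·27 + 20
27 = 1·20 + 7
20 = 2·7 + 6
7 = 1·6 + 1
6 = 6·1 + 0  (stop)
So 74/27 = [2; 1, 2, 1, 6].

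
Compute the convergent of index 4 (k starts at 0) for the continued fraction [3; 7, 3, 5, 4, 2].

Using pₖ = aₖpₖ₋₁ + pₖ₋₂, qₖ = aₖqₖ₋₁ + qₖ₋₂ (with p₋₁=1, p₋₂=0, q₋₁=0, q₋₂=1):
  k=0: a=3, p=3, q=1
  k=1: a=7, p=22, q=7
  k=2: a=3, p=69, q=22
  k=3: a=5, p=367, q=117
  k=4: a=4, p=1537, q=490

1537/490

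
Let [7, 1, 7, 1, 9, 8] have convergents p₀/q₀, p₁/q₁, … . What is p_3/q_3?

71/9

Using pₖ = aₖpₖ₋₁ + pₖ₋₂, qₖ = aₖqₖ₋₁ + qₖ₋₂ (with p₋₁=1, p₋₂=0, q₋₁=0, q₋₂=1):
  k=0: a=7, p=7, q=1
  k=1: a=1, p=8, q=1
  k=2: a=7, p=63, q=8
  k=3: a=1, p=71, q=9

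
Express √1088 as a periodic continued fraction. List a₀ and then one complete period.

a₀ = ⌊√1088⌋ = 32.
With m₀=0, d₀=1 and mₖ₊₁ = dₖaₖ − mₖ, dₖ₊₁ = (n − mₖ₊₁²)/dₖ, aₖ₊₁ = ⌊(a₀+mₖ₊₁)/dₖ₊₁⌋:
  k=1: m=32, d=64, a=1
  k=2: m=32, d=1, a=64
d=1 and a=2a₀=64 at k=2, so the next step gives (m, d) = (32, 64) again — its k=1 value — and the period has length 2.

[32; 1, 64]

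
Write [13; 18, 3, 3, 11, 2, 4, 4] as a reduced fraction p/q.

Using pₖ = aₖpₖ₋₁ + pₖ₋₂ and qₖ = aₖqₖ₋₁ + qₖ₋₂:
  k=0: a=13, p=13, q=1
  k=1: a=18, p=235, q=18
  k=2: a=3, p=718, q=55
  k=3: a=3, p=2389, q=183
  k=4: a=11, p=26997, q=2068
  k=5: a=2, p=56383, q=4319
  k=6: a=4, p=252529, q=19344
  k=7: a=4, p=1066499, q=81695

1066499/81695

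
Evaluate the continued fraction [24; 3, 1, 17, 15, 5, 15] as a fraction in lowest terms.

Fold from the inside: start with 15/1.
  5 + 1/15 = 76/15
  15 + 15/76 = 1155/76
  17 + 76/1155 = 19711/1155
  1 + 1155/19711 = 20866/19711
  3 + 19711/20866 = 82309/20866
  24 + 20866/82309 = 1996282/82309

1996282/82309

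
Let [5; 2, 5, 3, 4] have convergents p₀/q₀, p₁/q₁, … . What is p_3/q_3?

191/35

Using pₖ = aₖpₖ₋₁ + pₖ₋₂, qₖ = aₖqₖ₋₁ + qₖ₋₂ (with p₋₁=1, p₋₂=0, q₋₁=0, q₋₂=1):
  k=0: a=5, p=5, q=1
  k=1: a=2, p=11, q=2
  k=2: a=5, p=60, q=11
  k=3: a=3, p=191, q=35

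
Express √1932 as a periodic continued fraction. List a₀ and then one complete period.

[43; 1, 20, 1, 86]

a₀ = ⌊√1932⌋ = 43.
With m₀=0, d₀=1 and mₖ₊₁ = dₖaₖ − mₖ, dₖ₊₁ = (n − mₖ₊₁²)/dₖ, aₖ₊₁ = ⌊(a₀+mₖ₊₁)/dₖ₊₁⌋:
  k=1: m=43, d=83, a=1
  k=2: m=40, d=4, a=20
  k=3: m=40, d=83, a=1
  k=4: m=43, d=1, a=86
d=1 and a=2a₀=86 at k=4, so the next step gives (m, d) = (43, 83) again — its k=1 value — and the period has length 4.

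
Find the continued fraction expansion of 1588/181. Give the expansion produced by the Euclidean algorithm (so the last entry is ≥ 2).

[8; 1, 3, 2, 2, 2, 3]

1588 = 8·181 + 140
181 = 1·140 + 41
140 = 3·41 + 17
41 = 2·17 + 7
17 = 2·7 + 3
7 = 2·3 + 1
3 = 3·1 + 0  (stop)
So 1588/181 = [8; 1, 3, 2, 2, 2, 3].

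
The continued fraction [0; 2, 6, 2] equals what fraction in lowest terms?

Using pₖ = aₖpₖ₋₁ + pₖ₋₂ and qₖ = aₖqₖ₋₁ + qₖ₋₂:
  k=0: a=0, p=0, q=1
  k=1: a=2, p=1, q=2
  k=2: a=6, p=6, q=13
  k=3: a=2, p=13, q=28

13/28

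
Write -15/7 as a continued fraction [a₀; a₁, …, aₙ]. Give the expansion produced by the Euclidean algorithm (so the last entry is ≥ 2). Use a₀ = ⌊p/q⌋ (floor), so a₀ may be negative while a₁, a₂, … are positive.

[-3; 1, 6]

-15 = -3·7 + 6
7 = 1·6 + 1
6 = 6·1 + 0  (stop)
So -15/7 = [-3; 1, 6].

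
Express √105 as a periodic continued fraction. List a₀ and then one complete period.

a₀ = ⌊√105⌋ = 10.

[10; 4, 20]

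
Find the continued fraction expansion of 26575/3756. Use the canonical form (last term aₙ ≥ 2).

26575 = 7*3756 + 283
3756 = 13*283 + 77
283 = 3*77 + 52
77 = 1*52 + 25
52 = 2*25 + 2
25 = 12*2 + 1
2 = 2*1 + 0  (stop)
So 26575/3756 = [7; 13, 3, 1, 2, 12, 2].

[7; 13, 3, 1, 2, 12, 2]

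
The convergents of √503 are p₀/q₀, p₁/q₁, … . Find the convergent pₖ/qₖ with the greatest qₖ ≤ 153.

√503 = [22; 2, 2, 1, 21, 1, 2, 2, 44, …] (period length 8).
Convergents:
  p_0/q_0 = 22/1
  p_1/q_1 = 45/2
  p_2/q_2 = 112/5
  p_3/q_3 = 157/7
  p_4/q_4 = 3409/152
  p_5/q_5 = 3566/159
q_4 = 152 ≤ 153 < 159 = q_5, so the answer is 3409/152.

3409/152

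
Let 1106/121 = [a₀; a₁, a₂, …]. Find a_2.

8

1106 = 9·121 + 17   →  a_0 = 9
121 = 7·17 + 2   →  a_1 = 7
17 = 8·2 + 1   →  a_2 = 8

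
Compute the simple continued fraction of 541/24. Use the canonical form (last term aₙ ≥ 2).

541 = 22·24 + 13
24 = 1·13 + 11
13 = 1·11 + 2
11 = 5·2 + 1
2 = 2·1 + 0  (stop)
So 541/24 = [22; 1, 1, 5, 2].

[22; 1, 1, 5, 2]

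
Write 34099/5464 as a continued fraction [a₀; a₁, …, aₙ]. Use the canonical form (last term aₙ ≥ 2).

[6; 4, 6, 2, 4, 7, 3]

34099 = 6×5464 + 1315
5464 = 4×1315 + 204
1315 = 6×204 + 91
204 = 2×91 + 22
91 = 4×22 + 3
22 = 7×3 + 1
3 = 3×1 + 0  (stop)
So 34099/5464 = [6; 4, 6, 2, 4, 7, 3].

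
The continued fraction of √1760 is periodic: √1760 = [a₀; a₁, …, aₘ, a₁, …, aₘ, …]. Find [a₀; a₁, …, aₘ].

[41; 1, 19, 1, 82]

a₀ = ⌊√1760⌋ = 41.
With m₀=0, d₀=1 and mₖ₊₁ = dₖaₖ − mₖ, dₖ₊₁ = (n − mₖ₊₁²)/dₖ, aₖ₊₁ = ⌊(a₀+mₖ₊₁)/dₖ₊₁⌋:
  k=1: m=41, d=79, a=1
  k=2: m=38, d=4, a=19
  k=3: m=38, d=79, a=1
  k=4: m=41, d=1, a=82
d=1 and a=2a₀=82 at k=4, so the next step gives (m, d) = (41, 79) again — its k=1 value — and the period has length 4.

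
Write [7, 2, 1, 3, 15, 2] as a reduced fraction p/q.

Using pₖ = aₖpₖ₋₁ + pₖ₋₂ and qₖ = aₖqₖ₋₁ + qₖ₋₂:
  k=0: a=7, p=7, q=1
  k=1: a=2, p=15, q=2
  k=2: a=1, p=22, q=3
  k=3: a=3, p=81, q=11
  k=4: a=15, p=1237, q=168
  k=5: a=2, p=2555, q=347

2555/347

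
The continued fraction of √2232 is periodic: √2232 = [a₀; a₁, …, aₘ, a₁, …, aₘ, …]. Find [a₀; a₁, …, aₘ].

[47; 4, 10, 4, 94]

a₀ = ⌊√2232⌋ = 47.
With m₀=0, d₀=1 and mₖ₊₁ = dₖaₖ − mₖ, dₖ₊₁ = (n − mₖ₊₁²)/dₖ, aₖ₊₁ = ⌊(a₀+mₖ₊₁)/dₖ₊₁⌋:
  k=1: m=47, d=23, a=4
  k=2: m=45, d=9, a=10
  k=3: m=45, d=23, a=4
  k=4: m=47, d=1, a=94
d=1 and a=2a₀=94 at k=4, so the next step gives (m, d) = (47, 23) again — its k=1 value — and the period has length 4.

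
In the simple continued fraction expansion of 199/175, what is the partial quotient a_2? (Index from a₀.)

199 = 1·175 + 24   →  a_0 = 1
175 = 7·24 + 7   →  a_1 = 7
24 = 3·7 + 3   →  a_2 = 3

3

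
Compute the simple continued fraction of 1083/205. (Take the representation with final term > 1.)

1083 = 5*205 + 58
205 = 3*58 + 31
58 = 1*31 + 27
31 = 1*27 + 4
27 = 6*4 + 3
4 = 1*3 + 1
3 = 3*1 + 0  (stop)
So 1083/205 = [5; 3, 1, 1, 6, 1, 3].

[5; 3, 1, 1, 6, 1, 3]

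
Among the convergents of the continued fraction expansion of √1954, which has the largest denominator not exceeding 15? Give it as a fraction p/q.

221/5

√1954 = [44; 4, 1, 9, 44, 9, 1, 4, 88, …] (period length 8).
Convergents:
  p_0/q_0 = 44/1
  p_1/q_1 = 177/4
  p_2/q_2 = 221/5
  p_3/q_3 = 2166/49
q_2 = 5 ≤ 15 < 49 = q_3, so the answer is 221/5.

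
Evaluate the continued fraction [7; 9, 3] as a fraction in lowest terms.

Using pₖ = aₖpₖ₋₁ + pₖ₋₂ and qₖ = aₖqₖ₋₁ + qₖ₋₂:
  k=0: a=7, p=7, q=1
  k=1: a=9, p=64, q=9
  k=2: a=3, p=199, q=28

199/28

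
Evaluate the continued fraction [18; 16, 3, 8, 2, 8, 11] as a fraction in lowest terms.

Fold from the inside: start with 11/1.
  8 + 1/11 = 89/11
  2 + 11/89 = 189/89
  8 + 89/189 = 1601/189
  3 + 189/1601 = 4992/1601
  16 + 1601/4992 = 81473/4992
  18 + 4992/81473 = 1471506/81473

1471506/81473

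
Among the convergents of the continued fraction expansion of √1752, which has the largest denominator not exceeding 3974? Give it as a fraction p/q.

√1752 = [41; 1, 5, 1, 82, …] (period length 4).
Convergents:
  p_0/q_0 = 41/1
  p_1/q_1 = 42/1
  p_2/q_2 = 251/6
  p_3/q_3 = 293/7
  p_4/q_4 = 24277/580
  p_5/q_5 = 24570/587
  p_6/q_6 = 147127/3515
  p_7/q_7 = 171697/4102
q_6 = 3515 ≤ 3974 < 4102 = q_7, so the answer is 147127/3515.

147127/3515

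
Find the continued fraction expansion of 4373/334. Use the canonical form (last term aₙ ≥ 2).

[13; 10, 1, 3, 2, 3]

4373 = 13×334 + 31
334 = 10×31 + 24
31 = 1×24 + 7
24 = 3×7 + 3
7 = 2×3 + 1
3 = 3×1 + 0  (stop)
So 4373/334 = [13; 10, 1, 3, 2, 3].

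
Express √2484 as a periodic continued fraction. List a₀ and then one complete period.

[49; 1, 5, 4, 5, 1, 98]

a₀ = ⌊√2484⌋ = 49.
With m₀=0, d₀=1 and mₖ₊₁ = dₖaₖ − mₖ, dₖ₊₁ = (n − mₖ₊₁²)/dₖ, aₖ₊₁ = ⌊(a₀+mₖ₊₁)/dₖ₊₁⌋:
  k=1: m=49, d=83, a=1
  k=2: m=34, d=16, a=5
  k=3: m=46, d=23, a=4
  k=4: m=46, d=16, a=5
  k=5: m=34, d=83, a=1
  k=6: m=49, d=1, a=98
d=1 and a=2a₀=98 at k=6, so the next step gives (m, d) = (49, 83) again — its k=1 value — and the period has length 6.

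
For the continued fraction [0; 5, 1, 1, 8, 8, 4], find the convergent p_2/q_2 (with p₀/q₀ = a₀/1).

1/6

Using pₖ = aₖpₖ₋₁ + pₖ₋₂, qₖ = aₖqₖ₋₁ + qₖ₋₂ (with p₋₁=1, p₋₂=0, q₋₁=0, q₋₂=1):
  k=0: a=0, p=0, q=1
  k=1: a=5, p=1, q=5
  k=2: a=1, p=1, q=6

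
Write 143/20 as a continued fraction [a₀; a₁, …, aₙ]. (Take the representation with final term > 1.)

143 = 7×20 + 3
20 = 6×3 + 2
3 = 1×2 + 1
2 = 2×1 + 0  (stop)
So 143/20 = [7; 6, 1, 2].

[7; 6, 1, 2]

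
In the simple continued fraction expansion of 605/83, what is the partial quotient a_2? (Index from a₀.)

2

605 = 7·83 + 24   →  a_0 = 7
83 = 3·24 + 11   →  a_1 = 3
24 = 2·11 + 2   →  a_2 = 2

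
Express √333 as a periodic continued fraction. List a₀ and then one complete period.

[18; 4, 36]

a₀ = ⌊√333⌋ = 18.
With m₀=0, d₀=1 and mₖ₊₁ = dₖaₖ − mₖ, dₖ₊₁ = (n − mₖ₊₁²)/dₖ, aₖ₊₁ = ⌊(a₀+mₖ₊₁)/dₖ₊₁⌋:
  k=1: m=18, d=9, a=4
  k=2: m=18, d=1, a=36
d=1 and a=2a₀=36 at k=2, so the next step gives (m, d) = (18, 9) again — its k=1 value — and the period has length 2.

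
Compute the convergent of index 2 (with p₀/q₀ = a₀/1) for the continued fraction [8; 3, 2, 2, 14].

Using pₖ = aₖpₖ₋₁ + pₖ₋₂, qₖ = aₖqₖ₋₁ + qₖ₋₂ (with p₋₁=1, p₋₂=0, q₋₁=0, q₋₂=1):
  k=0: a=8, p=8, q=1
  k=1: a=3, p=25, q=3
  k=2: a=2, p=58, q=7

58/7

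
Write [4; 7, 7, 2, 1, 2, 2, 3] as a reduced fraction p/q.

Using pₖ = aₖpₖ₋₁ + pₖ₋₂ and qₖ = aₖqₖ₋₁ + qₖ₋₂:
  k=0: a=4, p=4, q=1
  k=1: a=7, p=29, q=7
  k=2: a=7, p=207, q=50
  k=3: a=2, p=443, q=107
  k=4: a=1, p=650, q=157
  k=5: a=2, p=1743, q=421
  k=6: a=2, p=4136, q=999
  k=7: a=3, p=14151, q=3418

14151/3418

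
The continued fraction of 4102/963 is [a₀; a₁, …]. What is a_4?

4102 = 4·963 + 250   →  a_0 = 4
963 = 3·250 + 213   →  a_1 = 3
250 = 1·213 + 37   →  a_2 = 1
213 = 5·37 + 28   →  a_3 = 5
37 = 1·28 + 9   →  a_4 = 1

1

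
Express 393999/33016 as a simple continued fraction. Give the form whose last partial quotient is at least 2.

393999 = 11×33016 + 30823
33016 = 1×30823 + 2193
30823 = 14×2193 + 121
2193 = 18×121 + 15
121 = 8×15 + 1
15 = 15×1 + 0  (stop)
So 393999/33016 = [11; 1, 14, 18, 8, 15].

[11; 1, 14, 18, 8, 15]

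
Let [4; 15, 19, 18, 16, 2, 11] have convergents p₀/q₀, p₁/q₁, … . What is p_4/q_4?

Using pₖ = aₖpₖ₋₁ + pₖ₋₂, qₖ = aₖqₖ₋₁ + qₖ₋₂ (with p₋₁=1, p₋₂=0, q₋₁=0, q₋₂=1):
  k=0: a=4, p=4, q=1
  k=1: a=15, p=61, q=15
  k=2: a=19, p=1163, q=286
  k=3: a=18, p=20995, q=5163
  k=4: a=16, p=337083, q=82894

337083/82894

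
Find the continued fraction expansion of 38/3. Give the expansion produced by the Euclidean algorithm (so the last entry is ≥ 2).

38 = 12*3 + 2
3 = 1*2 + 1
2 = 2*1 + 0  (stop)
So 38/3 = [12; 1, 2].

[12; 1, 2]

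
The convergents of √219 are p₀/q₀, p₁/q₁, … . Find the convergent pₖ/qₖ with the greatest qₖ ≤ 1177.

√219 = [14; 1, 3, 1, 28, …] (period length 4).
Convergents:
  p_0/q_0 = 14/1
  p_1/q_1 = 15/1
  p_2/q_2 = 59/4
  p_3/q_3 = 74/5
  p_4/q_4 = 2131/144
  p_5/q_5 = 2205/149
  p_6/q_6 = 8746/591
  p_7/q_7 = 10951/740
  p_8/q_8 = 315374/21311
q_7 = 740 ≤ 1177 < 21311 = q_8, so the answer is 10951/740.

10951/740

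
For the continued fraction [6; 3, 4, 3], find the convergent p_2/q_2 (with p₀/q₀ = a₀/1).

82/13

Using pₖ = aₖpₖ₋₁ + pₖ₋₂, qₖ = aₖqₖ₋₁ + qₖ₋₂ (with p₋₁=1, p₋₂=0, q₋₁=0, q₋₂=1):
  k=0: a=6, p=6, q=1
  k=1: a=3, p=19, q=3
  k=2: a=4, p=82, q=13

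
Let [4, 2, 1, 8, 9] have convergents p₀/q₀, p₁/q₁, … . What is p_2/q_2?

13/3

Using pₖ = aₖpₖ₋₁ + pₖ₋₂, qₖ = aₖqₖ₋₁ + qₖ₋₂ (with p₋₁=1, p₋₂=0, q₋₁=0, q₋₂=1):
  k=0: a=4, p=4, q=1
  k=1: a=2, p=9, q=2
  k=2: a=1, p=13, q=3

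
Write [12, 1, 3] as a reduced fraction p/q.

51/4

Using pₖ = aₖpₖ₋₁ + pₖ₋₂ and qₖ = aₖqₖ₋₁ + qₖ₋₂:
  k=0: a=12, p=12, q=1
  k=1: a=1, p=13, q=1
  k=2: a=3, p=51, q=4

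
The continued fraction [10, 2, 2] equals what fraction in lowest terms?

52/5

Using pₖ = aₖpₖ₋₁ + pₖ₋₂ and qₖ = aₖqₖ₋₁ + qₖ₋₂:
  k=0: a=10, p=10, q=1
  k=1: a=2, p=21, q=2
  k=2: a=2, p=52, q=5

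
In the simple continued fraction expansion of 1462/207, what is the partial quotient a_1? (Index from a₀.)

15

1462 = 7·207 + 13   →  a_0 = 7
207 = 15·13 + 12   →  a_1 = 15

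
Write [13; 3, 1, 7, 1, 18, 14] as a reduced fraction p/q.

Fold from the inside: start with 14/1.
  18 + 1/14 = 253/14
  1 + 14/253 = 267/253
  7 + 253/267 = 2122/267
  1 + 267/2122 = 2389/2122
  3 + 2122/2389 = 9289/2389
  13 + 2389/9289 = 123146/9289

123146/9289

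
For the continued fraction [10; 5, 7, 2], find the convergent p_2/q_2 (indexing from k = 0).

367/36

Using pₖ = aₖpₖ₋₁ + pₖ₋₂, qₖ = aₖqₖ₋₁ + qₖ₋₂ (with p₋₁=1, p₋₂=0, q₋₁=0, q₋₂=1):
  k=0: a=10, p=10, q=1
  k=1: a=5, p=51, q=5
  k=2: a=7, p=367, q=36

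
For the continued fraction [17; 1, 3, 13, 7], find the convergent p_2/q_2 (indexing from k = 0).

Using pₖ = aₖpₖ₋₁ + pₖ₋₂, qₖ = aₖqₖ₋₁ + qₖ₋₂ (with p₋₁=1, p₋₂=0, q₋₁=0, q₋₂=1):
  k=0: a=17, p=17, q=1
  k=1: a=1, p=18, q=1
  k=2: a=3, p=71, q=4

71/4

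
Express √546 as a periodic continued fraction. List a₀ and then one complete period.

a₀ = ⌊√546⌋ = 23.
With m₀=0, d₀=1 and mₖ₊₁ = dₖaₖ − mₖ, dₖ₊₁ = (n − mₖ₊₁²)/dₖ, aₖ₊₁ = ⌊(a₀+mₖ₊₁)/dₖ₊₁⌋:
  k=1: m=23, d=17, a=2
  k=2: m=11, d=25, a=1
  k=3: m=14, d=14, a=2
  k=4: m=14, d=25, a=1
  k=5: m=11, d=17, a=2
  k=6: m=23, d=1, a=46
d=1 and a=2a₀=46 at k=6, so the next step gives (m, d) = (23, 17) again — its k=1 value — and the period has length 6.

[23; 2, 1, 2, 1, 2, 46]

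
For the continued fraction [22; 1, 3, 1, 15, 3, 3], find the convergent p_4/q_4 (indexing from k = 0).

Using pₖ = aₖpₖ₋₁ + pₖ₋₂, qₖ = aₖqₖ₋₁ + qₖ₋₂ (with p₋₁=1, p₋₂=0, q₋₁=0, q₋₂=1):
  k=0: a=22, p=22, q=1
  k=1: a=1, p=23, q=1
  k=2: a=3, p=91, q=4
  k=3: a=1, p=114, q=5
  k=4: a=15, p=1801, q=79

1801/79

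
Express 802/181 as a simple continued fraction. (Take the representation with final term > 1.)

802 = 4·181 + 78
181 = 2·78 + 25
78 = 3·25 + 3
25 = 8·3 + 1
3 = 3·1 + 0  (stop)
So 802/181 = [4; 2, 3, 8, 3].

[4; 2, 3, 8, 3]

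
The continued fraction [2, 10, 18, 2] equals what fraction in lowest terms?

781/372

Using pₖ = aₖpₖ₋₁ + pₖ₋₂ and qₖ = aₖqₖ₋₁ + qₖ₋₂:
  k=0: a=2, p=2, q=1
  k=1: a=10, p=21, q=10
  k=2: a=18, p=380, q=181
  k=3: a=2, p=781, q=372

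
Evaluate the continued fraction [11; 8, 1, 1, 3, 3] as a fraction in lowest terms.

2190/197

Using pₖ = aₖpₖ₋₁ + pₖ₋₂ and qₖ = aₖqₖ₋₁ + qₖ₋₂:
  k=0: a=11, p=11, q=1
  k=1: a=8, p=89, q=8
  k=2: a=1, p=100, q=9
  k=3: a=1, p=189, q=17
  k=4: a=3, p=667, q=60
  k=5: a=3, p=2190, q=197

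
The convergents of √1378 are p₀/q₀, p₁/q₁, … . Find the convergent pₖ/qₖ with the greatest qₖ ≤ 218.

√1378 = [37; 8, 4, 4, 8, 74, …] (period length 5).
Convergents:
  p_0/q_0 = 37/1
  p_1/q_1 = 297/8
  p_2/q_2 = 1225/33
  p_3/q_3 = 5197/140
  p_4/q_4 = 42801/1153
q_3 = 140 ≤ 218 < 1153 = q_4, so the answer is 5197/140.

5197/140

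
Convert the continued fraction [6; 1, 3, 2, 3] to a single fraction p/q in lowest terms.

Using pₖ = aₖpₖ₋₁ + pₖ₋₂ and qₖ = aₖqₖ₋₁ + qₖ₋₂:
  k=0: a=6, p=6, q=1
  k=1: a=1, p=7, q=1
  k=2: a=3, p=27, q=4
  k=3: a=2, p=61, q=9
  k=4: a=3, p=210, q=31

210/31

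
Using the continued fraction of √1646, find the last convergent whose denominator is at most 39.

284/7

√1646 = [40; 1, 1, 3, 40, 3, 1, 1, 80, …] (period length 8).
Convergents:
  p_0/q_0 = 40/1
  p_1/q_1 = 41/1
  p_2/q_2 = 81/2
  p_3/q_3 = 284/7
  p_4/q_4 = 11441/282
q_3 = 7 ≤ 39 < 282 = q_4, so the answer is 284/7.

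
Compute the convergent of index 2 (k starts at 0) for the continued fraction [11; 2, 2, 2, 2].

57/5

Using pₖ = aₖpₖ₋₁ + pₖ₋₂, qₖ = aₖqₖ₋₁ + qₖ₋₂ (with p₋₁=1, p₋₂=0, q₋₁=0, q₋₂=1):
  k=0: a=11, p=11, q=1
  k=1: a=2, p=23, q=2
  k=2: a=2, p=57, q=5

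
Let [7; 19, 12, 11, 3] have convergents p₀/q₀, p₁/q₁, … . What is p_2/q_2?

Using pₖ = aₖpₖ₋₁ + pₖ₋₂, qₖ = aₖqₖ₋₁ + qₖ₋₂ (with p₋₁=1, p₋₂=0, q₋₁=0, q₋₂=1):
  k=0: a=7, p=7, q=1
  k=1: a=19, p=134, q=19
  k=2: a=12, p=1615, q=229

1615/229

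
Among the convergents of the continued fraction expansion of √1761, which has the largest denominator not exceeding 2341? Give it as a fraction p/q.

97483/2323

√1761 = [41; 1, 26, 1, 82, …] (period length 4).
Convergents:
  p_0/q_0 = 41/1
  p_1/q_1 = 42/1
  p_2/q_2 = 1133/27
  p_3/q_3 = 1175/28
  p_4/q_4 = 97483/2323
  p_5/q_5 = 98658/2351
q_4 = 2323 ≤ 2341 < 2351 = q_5, so the answer is 97483/2323.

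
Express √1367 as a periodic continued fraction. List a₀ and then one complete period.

a₀ = ⌊√1367⌋ = 36.
With m₀=0, d₀=1 and mₖ₊₁ = dₖaₖ − mₖ, dₖ₊₁ = (n − mₖ₊₁²)/dₖ, aₖ₊₁ = ⌊(a₀+mₖ₊₁)/dₖ₊₁⌋:
  k=1: m=36, d=71, a=1
  k=2: m=35, d=2, a=35
  k=3: m=35, d=71, a=1
  k=4: m=36, d=1, a=72
d=1 and a=2a₀=72 at k=4, so the next step gives (m, d) = (36, 71) again — its k=1 value — and the period has length 4.

[36; 1, 35, 1, 72]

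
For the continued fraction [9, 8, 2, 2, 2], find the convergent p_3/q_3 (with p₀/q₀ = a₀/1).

Using pₖ = aₖpₖ₋₁ + pₖ₋₂, qₖ = aₖqₖ₋₁ + qₖ₋₂ (with p₋₁=1, p₋₂=0, q₋₁=0, q₋₂=1):
  k=0: a=9, p=9, q=1
  k=1: a=8, p=73, q=8
  k=2: a=2, p=155, q=17
  k=3: a=2, p=383, q=42

383/42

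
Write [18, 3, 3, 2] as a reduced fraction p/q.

421/23

Using pₖ = aₖpₖ₋₁ + pₖ₋₂ and qₖ = aₖqₖ₋₁ + qₖ₋₂:
  k=0: a=18, p=18, q=1
  k=1: a=3, p=55, q=3
  k=2: a=3, p=183, q=10
  k=3: a=2, p=421, q=23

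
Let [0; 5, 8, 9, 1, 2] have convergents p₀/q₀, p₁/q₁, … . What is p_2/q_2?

Using pₖ = aₖpₖ₋₁ + pₖ₋₂, qₖ = aₖqₖ₋₁ + qₖ₋₂ (with p₋₁=1, p₋₂=0, q₋₁=0, q₋₂=1):
  k=0: a=0, p=0, q=1
  k=1: a=5, p=1, q=5
  k=2: a=8, p=8, q=41

8/41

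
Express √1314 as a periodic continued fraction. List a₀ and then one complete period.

a₀ = ⌊√1314⌋ = 36.
With m₀=0, d₀=1 and mₖ₊₁ = dₖaₖ − mₖ, dₖ₊₁ = (n − mₖ₊₁²)/dₖ, aₖ₊₁ = ⌊(a₀+mₖ₊₁)/dₖ₊₁⌋:
  k=1: m=36, d=18, a=4
  k=2: m=36, d=1, a=72
d=1 and a=2a₀=72 at k=2, so the next step gives (m, d) = (36, 18) again — its k=1 value — and the period has length 2.

[36; 4, 72]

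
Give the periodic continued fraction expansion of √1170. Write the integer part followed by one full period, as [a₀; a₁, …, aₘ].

[34; 4, 1, 6, 1, 4, 68]

a₀ = ⌊√1170⌋ = 34.
With m₀=0, d₀=1 and mₖ₊₁ = dₖaₖ − mₖ, dₖ₊₁ = (n − mₖ₊₁²)/dₖ, aₖ₊₁ = ⌊(a₀+mₖ₊₁)/dₖ₊₁⌋:
  k=1: m=34, d=14, a=4
  k=2: m=22, d=49, a=1
  k=3: m=27, d=9, a=6
  k=4: m=27, d=49, a=1
  k=5: m=22, d=14, a=4
  k=6: m=34, d=1, a=68
d=1 and a=2a₀=68 at k=6, so the next step gives (m, d) = (34, 14) again — its k=1 value — and the period has length 6.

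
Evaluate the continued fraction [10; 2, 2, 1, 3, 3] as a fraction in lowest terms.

886/85

Fold from the inside: start with 3/1.
  3 + 1/3 = 10/3
  1 + 3/10 = 13/10
  2 + 10/13 = 36/13
  2 + 13/36 = 85/36
  10 + 36/85 = 886/85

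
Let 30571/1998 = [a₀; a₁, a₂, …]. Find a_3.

30571 = 15·1998 + 601   →  a_0 = 15
1998 = 3·601 + 195   →  a_1 = 3
601 = 3·195 + 16   →  a_2 = 3
195 = 12·16 + 3   →  a_3 = 12

12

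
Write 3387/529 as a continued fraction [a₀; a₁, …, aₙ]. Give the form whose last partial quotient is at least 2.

3387 = 6×529 + 213
529 = 2×213 + 103
213 = 2×103 + 7
103 = 14×7 + 5
7 = 1×5 + 2
5 = 2×2 + 1
2 = 2×1 + 0  (stop)
So 3387/529 = [6; 2, 2, 14, 1, 2, 2].

[6; 2, 2, 14, 1, 2, 2]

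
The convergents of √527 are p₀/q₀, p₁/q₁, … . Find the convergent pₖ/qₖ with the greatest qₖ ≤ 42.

528/23

√527 = [22; 1, 21, 1, 44, …] (period length 4).
Convergents:
  p_0/q_0 = 22/1
  p_1/q_1 = 23/1
  p_2/q_2 = 505/22
  p_3/q_3 = 528/23
  p_4/q_4 = 23737/1034
q_3 = 23 ≤ 42 < 1034 = q_4, so the answer is 528/23.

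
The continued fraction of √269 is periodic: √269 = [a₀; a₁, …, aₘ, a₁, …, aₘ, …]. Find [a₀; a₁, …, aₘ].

a₀ = ⌊√269⌋ = 16.
With m₀=0, d₀=1 and mₖ₊₁ = dₖaₖ − mₖ, dₖ₊₁ = (n − mₖ₊₁²)/dₖ, aₖ₊₁ = ⌊(a₀+mₖ₊₁)/dₖ₊₁⌋:
  k=1: m=16, d=13, a=2
  k=2: m=10, d=13, a=2
  k=3: m=16, d=1, a=32
d=1 and a=2a₀=32 at k=3, so the next step gives (m, d) = (16, 13) again — its k=1 value — and the period has length 3.

[16; 2, 2, 32]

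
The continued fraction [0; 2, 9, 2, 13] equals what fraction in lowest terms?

Using pₖ = aₖpₖ₋₁ + pₖ₋₂ and qₖ = aₖqₖ₋₁ + qₖ₋₂:
  k=0: a=0, p=0, q=1
  k=1: a=2, p=1, q=2
  k=2: a=9, p=9, q=19
  k=3: a=2, p=19, q=40
  k=4: a=13, p=256, q=539

256/539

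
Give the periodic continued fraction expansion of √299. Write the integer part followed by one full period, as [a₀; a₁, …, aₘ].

[17; 3, 2, 3, 34]

a₀ = ⌊√299⌋ = 17.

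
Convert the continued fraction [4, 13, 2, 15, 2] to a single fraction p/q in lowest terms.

Using pₖ = aₖpₖ₋₁ + pₖ₋₂ and qₖ = aₖqₖ₋₁ + qₖ₋₂:
  k=0: a=4, p=4, q=1
  k=1: a=13, p=53, q=13
  k=2: a=2, p=110, q=27
  k=3: a=15, p=1703, q=418
  k=4: a=2, p=3516, q=863

3516/863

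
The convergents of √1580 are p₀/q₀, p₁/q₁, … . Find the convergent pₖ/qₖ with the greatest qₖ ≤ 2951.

√1580 = [39; 1, 2, 1, 78, …] (period length 4).
Convergents:
  p_0/q_0 = 39/1
  p_1/q_1 = 40/1
  p_2/q_2 = 119/3
  p_3/q_3 = 159/4
  p_4/q_4 = 12521/315
  p_5/q_5 = 12680/319
  p_6/q_6 = 37881/953
  p_7/q_7 = 50561/1272
  p_8/q_8 = 3981639/100169
q_7 = 1272 ≤ 2951 < 100169 = q_8, so the answer is 50561/1272.

50561/1272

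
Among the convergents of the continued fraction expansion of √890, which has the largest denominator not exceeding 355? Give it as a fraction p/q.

10531/353

√890 = [29; 1, 4, 1, 58, …] (period length 4).
Convergents:
  p_0/q_0 = 29/1
  p_1/q_1 = 30/1
  p_2/q_2 = 149/5
  p_3/q_3 = 179/6
  p_4/q_4 = 10531/353
  p_5/q_5 = 10710/359
q_4 = 353 ≤ 355 < 359 = q_5, so the answer is 10531/353.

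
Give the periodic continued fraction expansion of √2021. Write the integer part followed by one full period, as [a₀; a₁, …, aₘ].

a₀ = ⌊√2021⌋ = 44.

[44; 1, 21, 2, 21, 1, 88]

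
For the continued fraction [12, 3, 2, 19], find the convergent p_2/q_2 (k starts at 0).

Using pₖ = aₖpₖ₋₁ + pₖ₋₂, qₖ = aₖqₖ₋₁ + qₖ₋₂ (with p₋₁=1, p₋₂=0, q₋₁=0, q₋₂=1):
  k=0: a=12, p=12, q=1
  k=1: a=3, p=37, q=3
  k=2: a=2, p=86, q=7

86/7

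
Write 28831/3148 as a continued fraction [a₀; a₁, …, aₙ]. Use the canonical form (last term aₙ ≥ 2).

[9; 6, 3, 4, 6, 6]

28831 = 9·3148 + 499
3148 = 6·499 + 154
499 = 3·154 + 37
154 = 4·37 + 6
37 = 6·6 + 1
6 = 6·1 + 0  (stop)
So 28831/3148 = [9; 6, 3, 4, 6, 6].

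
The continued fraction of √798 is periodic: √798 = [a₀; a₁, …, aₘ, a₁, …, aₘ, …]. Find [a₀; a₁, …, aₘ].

a₀ = ⌊√798⌋ = 28.

[28; 4, 56]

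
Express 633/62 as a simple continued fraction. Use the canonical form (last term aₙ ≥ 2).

[10; 4, 1, 3, 3]

633 = 10·62 + 13
62 = 4·13 + 10
13 = 1·10 + 3
10 = 3·3 + 1
3 = 3·1 + 0  (stop)
So 633/62 = [10; 4, 1, 3, 3].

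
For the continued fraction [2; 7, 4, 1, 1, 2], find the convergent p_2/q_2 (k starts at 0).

Using pₖ = aₖpₖ₋₁ + pₖ₋₂, qₖ = aₖqₖ₋₁ + qₖ₋₂ (with p₋₁=1, p₋₂=0, q₋₁=0, q₋₂=1):
  k=0: a=2, p=2, q=1
  k=1: a=7, p=15, q=7
  k=2: a=4, p=62, q=29

62/29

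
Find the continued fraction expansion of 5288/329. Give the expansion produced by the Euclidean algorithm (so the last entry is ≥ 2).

[16; 13, 1, 2, 2, 3]

5288 = 16*329 + 24
329 = 13*24 + 17
24 = 1*17 + 7
17 = 2*7 + 3
7 = 2*3 + 1
3 = 3*1 + 0  (stop)
So 5288/329 = [16; 13, 1, 2, 2, 3].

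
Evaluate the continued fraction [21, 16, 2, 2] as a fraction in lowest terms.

1727/82

Using pₖ = aₖpₖ₋₁ + pₖ₋₂ and qₖ = aₖqₖ₋₁ + qₖ₋₂:
  k=0: a=21, p=21, q=1
  k=1: a=16, p=337, q=16
  k=2: a=2, p=695, q=33
  k=3: a=2, p=1727, q=82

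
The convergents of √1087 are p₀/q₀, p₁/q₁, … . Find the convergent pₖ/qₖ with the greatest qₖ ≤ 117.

√1087 = [32; 1, 31, 1, 64, …] (period length 4).
Convergents:
  p_0/q_0 = 32/1
  p_1/q_1 = 33/1
  p_2/q_2 = 1055/32
  p_3/q_3 = 1088/33
  p_4/q_4 = 70687/2144
q_3 = 33 ≤ 117 < 2144 = q_4, so the answer is 1088/33.

1088/33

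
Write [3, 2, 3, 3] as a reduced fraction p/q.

79/23

Using pₖ = aₖpₖ₋₁ + pₖ₋₂ and qₖ = aₖqₖ₋₁ + qₖ₋₂:
  k=0: a=3, p=3, q=1
  k=1: a=2, p=7, q=2
  k=2: a=3, p=24, q=7
  k=3: a=3, p=79, q=23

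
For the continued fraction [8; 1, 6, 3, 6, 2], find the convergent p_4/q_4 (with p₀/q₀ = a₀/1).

Using pₖ = aₖpₖ₋₁ + pₖ₋₂, qₖ = aₖqₖ₋₁ + qₖ₋₂ (with p₋₁=1, p₋₂=0, q₋₁=0, q₋₂=1):
  k=0: a=8, p=8, q=1
  k=1: a=1, p=9, q=1
  k=2: a=6, p=62, q=7
  k=3: a=3, p=195, q=22
  k=4: a=6, p=1232, q=139

1232/139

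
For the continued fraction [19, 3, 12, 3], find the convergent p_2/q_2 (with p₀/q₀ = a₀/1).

715/37

Using pₖ = aₖpₖ₋₁ + pₖ₋₂, qₖ = aₖqₖ₋₁ + qₖ₋₂ (with p₋₁=1, p₋₂=0, q₋₁=0, q₋₂=1):
  k=0: a=19, p=19, q=1
  k=1: a=3, p=58, q=3
  k=2: a=12, p=715, q=37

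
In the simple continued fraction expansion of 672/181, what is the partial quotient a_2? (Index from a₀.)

672 = 3·181 + 129   →  a_0 = 3
181 = 1·129 + 52   →  a_1 = 1
129 = 2·52 + 25   →  a_2 = 2

2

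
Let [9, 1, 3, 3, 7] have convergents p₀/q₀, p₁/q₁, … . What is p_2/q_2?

39/4

Using pₖ = aₖpₖ₋₁ + pₖ₋₂, qₖ = aₖqₖ₋₁ + qₖ₋₂ (with p₋₁=1, p₋₂=0, q₋₁=0, q₋₂=1):
  k=0: a=9, p=9, q=1
  k=1: a=1, p=10, q=1
  k=2: a=3, p=39, q=4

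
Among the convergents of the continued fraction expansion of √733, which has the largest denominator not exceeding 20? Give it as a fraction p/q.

√733 = [27; 13, 1, 1, 13, 54, …] (period length 5).
Convergents:
  p_0/q_0 = 27/1
  p_1/q_1 = 352/13
  p_2/q_2 = 379/14
  p_3/q_3 = 731/27
q_2 = 14 ≤ 20 < 27 = q_3, so the answer is 379/14.

379/14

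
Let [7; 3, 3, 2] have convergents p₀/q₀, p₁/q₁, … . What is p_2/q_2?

Using pₖ = aₖpₖ₋₁ + pₖ₋₂, qₖ = aₖqₖ₋₁ + qₖ₋₂ (with p₋₁=1, p₋₂=0, q₋₁=0, q₋₂=1):
  k=0: a=7, p=7, q=1
  k=1: a=3, p=22, q=3
  k=2: a=3, p=73, q=10

73/10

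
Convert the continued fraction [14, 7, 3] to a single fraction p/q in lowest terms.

Fold from the inside: start with 3/1.
  7 + 1/3 = 22/3
  14 + 3/22 = 311/22

311/22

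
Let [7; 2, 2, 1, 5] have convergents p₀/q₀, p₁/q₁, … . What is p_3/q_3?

52/7

Using pₖ = aₖpₖ₋₁ + pₖ₋₂, qₖ = aₖqₖ₋₁ + qₖ₋₂ (with p₋₁=1, p₋₂=0, q₋₁=0, q₋₂=1):
  k=0: a=7, p=7, q=1
  k=1: a=2, p=15, q=2
  k=2: a=2, p=37, q=5
  k=3: a=1, p=52, q=7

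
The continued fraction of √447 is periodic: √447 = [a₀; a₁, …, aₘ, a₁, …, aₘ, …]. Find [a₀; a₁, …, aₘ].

[21; 7, 42]

a₀ = ⌊√447⌋ = 21.
With m₀=0, d₀=1 and mₖ₊₁ = dₖaₖ − mₖ, dₖ₊₁ = (n − mₖ₊₁²)/dₖ, aₖ₊₁ = ⌊(a₀+mₖ₊₁)/dₖ₊₁⌋:
  k=1: m=21, d=6, a=7
  k=2: m=21, d=1, a=42
d=1 and a=2a₀=42 at k=2, so the next step gives (m, d) = (21, 6) again — its k=1 value — and the period has length 2.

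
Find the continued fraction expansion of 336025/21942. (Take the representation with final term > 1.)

336025 = 15*21942 + 6895
21942 = 3*6895 + 1257
6895 = 5*1257 + 610
1257 = 2*610 + 37
610 = 16*37 + 18
37 = 2*18 + 1
18 = 18*1 + 0  (stop)
So 336025/21942 = [15; 3, 5, 2, 16, 2, 18].

[15; 3, 5, 2, 16, 2, 18]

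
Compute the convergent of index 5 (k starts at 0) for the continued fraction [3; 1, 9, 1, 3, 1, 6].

Using pₖ = aₖpₖ₋₁ + pₖ₋₂, qₖ = aₖqₖ₋₁ + qₖ₋₂ (with p₋₁=1, p₋₂=0, q₋₁=0, q₋₂=1):
  k=0: a=3, p=3, q=1
  k=1: a=1, p=4, q=1
  k=2: a=9, p=39, q=10
  k=3: a=1, p=43, q=11
  k=4: a=3, p=168, q=43
  k=5: a=1, p=211, q=54

211/54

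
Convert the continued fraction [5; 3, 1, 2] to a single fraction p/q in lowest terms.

58/11

Fold from the inside: start with 2/1.
  1 + 1/2 = 3/2
  3 + 2/3 = 11/3
  5 + 3/11 = 58/11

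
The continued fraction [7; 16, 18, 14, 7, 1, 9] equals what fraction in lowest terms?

Fold from the inside: start with 9/1.
  1 + 1/9 = 10/9
  7 + 9/10 = 79/10
  14 + 10/79 = 1116/79
  18 + 79/1116 = 20167/1116
  16 + 1116/20167 = 323788/20167
  7 + 20167/323788 = 2286683/323788

2286683/323788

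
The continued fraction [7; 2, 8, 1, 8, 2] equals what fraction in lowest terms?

2668/357

Using pₖ = aₖpₖ₋₁ + pₖ₋₂ and qₖ = aₖqₖ₋₁ + qₖ₋₂:
  k=0: a=7, p=7, q=1
  k=1: a=2, p=15, q=2
  k=2: a=8, p=127, q=17
  k=3: a=1, p=142, q=19
  k=4: a=8, p=1263, q=169
  k=5: a=2, p=2668, q=357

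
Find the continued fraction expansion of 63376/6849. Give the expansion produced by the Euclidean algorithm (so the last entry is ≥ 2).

[9; 3, 1, 18, 15, 6]

63376 = 9*6849 + 1735
6849 = 3*1735 + 1644
1735 = 1*1644 + 91
1644 = 18*91 + 6
91 = 15*6 + 1
6 = 6*1 + 0  (stop)
So 63376/6849 = [9; 3, 1, 18, 15, 6].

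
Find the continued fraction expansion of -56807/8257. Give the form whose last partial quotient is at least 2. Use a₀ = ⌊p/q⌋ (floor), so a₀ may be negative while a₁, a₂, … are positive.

-56807 = -7*8257 + 992
8257 = 8*992 + 321
992 = 3*321 + 29
321 = 11*29 + 2
29 = 14*2 + 1
2 = 2*1 + 0  (stop)
So -56807/8257 = [-7; 8, 3, 11, 14, 2].

[-7; 8, 3, 11, 14, 2]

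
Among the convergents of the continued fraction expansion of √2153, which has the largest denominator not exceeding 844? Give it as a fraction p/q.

√2153 = [46; 2, 2, 92, …] (period length 3).
Convergents:
  p_0/q_0 = 46/1
  p_1/q_1 = 93/2
  p_2/q_2 = 232/5
  p_3/q_3 = 21437/462
  p_4/q_4 = 43106/929
q_3 = 462 ≤ 844 < 929 = q_4, so the answer is 21437/462.

21437/462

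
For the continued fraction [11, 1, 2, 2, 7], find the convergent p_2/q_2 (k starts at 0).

35/3

Using pₖ = aₖpₖ₋₁ + pₖ₋₂, qₖ = aₖqₖ₋₁ + qₖ₋₂ (with p₋₁=1, p₋₂=0, q₋₁=0, q₋₂=1):
  k=0: a=11, p=11, q=1
  k=1: a=1, p=12, q=1
  k=2: a=2, p=35, q=3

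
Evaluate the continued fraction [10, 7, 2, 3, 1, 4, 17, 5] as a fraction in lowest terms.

Fold from the inside: start with 5/1.
  17 + 1/5 = 86/5
  4 + 5/86 = 349/86
  1 + 86/349 = 435/349
  3 + 349/435 = 1654/435
  2 + 435/1654 = 3743/1654
  7 + 1654/3743 = 27855/3743
  10 + 3743/27855 = 282293/27855

282293/27855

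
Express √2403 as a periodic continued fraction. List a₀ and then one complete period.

[49; 49, 98]

a₀ = ⌊√2403⌋ = 49.
With m₀=0, d₀=1 and mₖ₊₁ = dₖaₖ − mₖ, dₖ₊₁ = (n − mₖ₊₁²)/dₖ, aₖ₊₁ = ⌊(a₀+mₖ₊₁)/dₖ₊₁⌋:
  k=1: m=49, d=2, a=49
  k=2: m=49, d=1, a=98
d=1 and a=2a₀=98 at k=2, so the next step gives (m, d) = (49, 2) again — its k=1 value — and the period has length 2.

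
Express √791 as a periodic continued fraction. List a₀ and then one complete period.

[28; 8, 56]

a₀ = ⌊√791⌋ = 28.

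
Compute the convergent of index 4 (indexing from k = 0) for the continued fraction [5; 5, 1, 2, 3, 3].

295/57

Using pₖ = aₖpₖ₋₁ + pₖ₋₂, qₖ = aₖqₖ₋₁ + qₖ₋₂ (with p₋₁=1, p₋₂=0, q₋₁=0, q₋₂=1):
  k=0: a=5, p=5, q=1
  k=1: a=5, p=26, q=5
  k=2: a=1, p=31, q=6
  k=3: a=2, p=88, q=17
  k=4: a=3, p=295, q=57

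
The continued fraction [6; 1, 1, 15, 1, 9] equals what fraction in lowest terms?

Fold from the inside: start with 9/1.
  1 + 1/9 = 10/9
  15 + 9/10 = 159/10
  1 + 10/159 = 169/159
  1 + 159/169 = 328/169
  6 + 169/328 = 2137/328

2137/328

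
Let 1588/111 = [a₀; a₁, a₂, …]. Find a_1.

1588 = 14·111 + 34   →  a_0 = 14
111 = 3·34 + 9   →  a_1 = 3

3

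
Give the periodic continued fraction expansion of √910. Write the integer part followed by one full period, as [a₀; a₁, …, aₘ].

[30; 6, 60]

a₀ = ⌊√910⌋ = 30.
With m₀=0, d₀=1 and mₖ₊₁ = dₖaₖ − mₖ, dₖ₊₁ = (n − mₖ₊₁²)/dₖ, aₖ₊₁ = ⌊(a₀+mₖ₊₁)/dₖ₊₁⌋:
  k=1: m=30, d=10, a=6
  k=2: m=30, d=1, a=60
d=1 and a=2a₀=60 at k=2, so the next step gives (m, d) = (30, 10) again — its k=1 value — and the period has length 2.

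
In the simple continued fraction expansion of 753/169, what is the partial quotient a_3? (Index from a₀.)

753 = 4·169 + 77   →  a_0 = 4
169 = 2·77 + 15   →  a_1 = 2
77 = 5·15 + 2   →  a_2 = 5
15 = 7·2 + 1   →  a_3 = 7

7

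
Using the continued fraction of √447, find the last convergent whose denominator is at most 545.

6237/295

√447 = [21; 7, 42, …] (period length 2).
Convergents:
  p_0/q_0 = 21/1
  p_1/q_1 = 148/7
  p_2/q_2 = 6237/295
  p_3/q_3 = 43807/2072
q_2 = 295 ≤ 545 < 2072 = q_3, so the answer is 6237/295.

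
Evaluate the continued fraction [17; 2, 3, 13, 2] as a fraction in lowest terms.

Using pₖ = aₖpₖ₋₁ + pₖ₋₂ and qₖ = aₖqₖ₋₁ + qₖ₋₂:
  k=0: a=17, p=17, q=1
  k=1: a=2, p=35, q=2
  k=2: a=3, p=122, q=7
  k=3: a=13, p=1621, q=93
  k=4: a=2, p=3364, q=193

3364/193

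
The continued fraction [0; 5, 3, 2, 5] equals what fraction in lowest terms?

Using pₖ = aₖpₖ₋₁ + pₖ₋₂ and qₖ = aₖqₖ₋₁ + qₖ₋₂:
  k=0: a=0, p=0, q=1
  k=1: a=5, p=1, q=5
  k=2: a=3, p=3, q=16
  k=3: a=2, p=7, q=37
  k=4: a=5, p=38, q=201

38/201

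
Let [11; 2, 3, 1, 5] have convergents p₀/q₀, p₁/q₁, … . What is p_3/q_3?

Using pₖ = aₖpₖ₋₁ + pₖ₋₂, qₖ = aₖqₖ₋₁ + qₖ₋₂ (with p₋₁=1, p₋₂=0, q₋₁=0, q₋₂=1):
  k=0: a=11, p=11, q=1
  k=1: a=2, p=23, q=2
  k=2: a=3, p=80, q=7
  k=3: a=1, p=103, q=9

103/9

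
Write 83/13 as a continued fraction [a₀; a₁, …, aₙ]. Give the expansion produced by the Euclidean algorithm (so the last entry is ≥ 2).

[6; 2, 1, 1, 2]

83 = 6*13 + 5
13 = 2*5 + 3
5 = 1*3 + 2
3 = 1*2 + 1
2 = 2*1 + 0  (stop)
So 83/13 = [6; 2, 1, 1, 2].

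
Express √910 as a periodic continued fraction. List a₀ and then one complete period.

a₀ = ⌊√910⌋ = 30.
With m₀=0, d₀=1 and mₖ₊₁ = dₖaₖ − mₖ, dₖ₊₁ = (n − mₖ₊₁²)/dₖ, aₖ₊₁ = ⌊(a₀+mₖ₊₁)/dₖ₊₁⌋:
  k=1: m=30, d=10, a=6
  k=2: m=30, d=1, a=60
d=1 and a=2a₀=60 at k=2, so the next step gives (m, d) = (30, 10) again — its k=1 value — and the period has length 2.

[30; 6, 60]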